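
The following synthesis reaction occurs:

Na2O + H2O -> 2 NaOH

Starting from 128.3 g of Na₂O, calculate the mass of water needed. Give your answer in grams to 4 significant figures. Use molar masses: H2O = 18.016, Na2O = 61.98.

37.29 g

n(Na2O) = 128.30 g / 61.98 g/mol = 2.0700 mol.
From the equation the Na2O:H2O mole ratio is 1:1, so n(H2O) = 2.0700 × 1/1 = 2.0700 mol.
Mass of H2O = 2.0700 mol × 18.016 g/mol = 37.294 g.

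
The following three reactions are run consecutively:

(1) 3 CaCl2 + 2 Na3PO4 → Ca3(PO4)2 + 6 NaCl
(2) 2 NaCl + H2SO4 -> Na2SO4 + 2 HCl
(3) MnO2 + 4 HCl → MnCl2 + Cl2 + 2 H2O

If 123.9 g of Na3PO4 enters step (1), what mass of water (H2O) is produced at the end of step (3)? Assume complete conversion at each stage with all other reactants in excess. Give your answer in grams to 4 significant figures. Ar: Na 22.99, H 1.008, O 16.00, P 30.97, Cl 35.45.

20.42 g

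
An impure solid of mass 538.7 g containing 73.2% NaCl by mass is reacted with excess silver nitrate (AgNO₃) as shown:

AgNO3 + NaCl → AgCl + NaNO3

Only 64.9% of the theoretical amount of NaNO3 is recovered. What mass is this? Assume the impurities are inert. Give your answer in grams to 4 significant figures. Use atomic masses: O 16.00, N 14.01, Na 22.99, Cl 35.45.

Pure NaCl available = 538.7 g × 0.732 = 394.33 g.
M(NaCl) = 22.99 + 35.45 = 58.44 g/mol.
M(NaNO3) = 22.99 + 14.01 + 3(16.00) = 85.00 g/mol.
n(NaCl) = 394.33 g / 58.44 g/mol = 6.7476 mol.
From the equation the NaCl:NaNO3 mole ratio is 1:1, so n(NaNO3) = 6.7476 × 1/1 = 6.7476 mol.
Mass of NaNO3 = 6.7476 mol × 85.00 g/mol = 573.54 g.
Actual mass collected = 573.54 g × 0.649 = 372.23 g.

372.2 g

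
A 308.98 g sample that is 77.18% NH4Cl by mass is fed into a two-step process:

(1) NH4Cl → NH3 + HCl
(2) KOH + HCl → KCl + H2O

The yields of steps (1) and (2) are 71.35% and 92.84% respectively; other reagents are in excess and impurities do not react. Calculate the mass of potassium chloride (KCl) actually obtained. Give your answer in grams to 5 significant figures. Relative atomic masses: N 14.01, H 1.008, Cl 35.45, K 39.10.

Pure NH4Cl = 308.98 × 0.7718 = 238.471 g.
M(NH4Cl) = 14.01 + 4(1.008) + 35.45 = 53.492 g/mol.
M(KCl) = 39.10 + 35.45 = 74.55 g/mol.
n(NH4Cl) = 238.471 / 53.492 = 4.45806 mol.
Step 1 (NH4Cl:HCl = 1:1): theoretical n(HCl) = 4.45806 mol; at 71.35% yield, n(HCl) = 3.18083 mol.
Step 2 (HCl:KCl = 1:1): theoretical n(KCl) = 3.18083 mol, so theoretical mass = 3.18083 × 74.55 = 237.131 g.
At 92.84% yield, actual mass of KCl = 237.131 × 0.9284 = 220.152 g.

220.15 g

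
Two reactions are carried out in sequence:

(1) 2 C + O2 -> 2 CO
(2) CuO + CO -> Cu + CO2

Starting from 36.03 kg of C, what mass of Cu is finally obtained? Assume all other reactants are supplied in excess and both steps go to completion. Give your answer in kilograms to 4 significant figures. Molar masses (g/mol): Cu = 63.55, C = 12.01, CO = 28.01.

190.7 kg

36.03 kg = 36030 g.
n(C) = 36030 / 12.01 = 3000.0 mol.
Step 1 gives a 2:2 ratio of C to CO, so n(CO) = 3000.0 mol.
In step 2 the CO:Cu ratio is 1:1, so n(Cu) = 3000.0 mol.
Mass of Cu = 3000.0 × 63.55 = 190650 g = 190.7 kg.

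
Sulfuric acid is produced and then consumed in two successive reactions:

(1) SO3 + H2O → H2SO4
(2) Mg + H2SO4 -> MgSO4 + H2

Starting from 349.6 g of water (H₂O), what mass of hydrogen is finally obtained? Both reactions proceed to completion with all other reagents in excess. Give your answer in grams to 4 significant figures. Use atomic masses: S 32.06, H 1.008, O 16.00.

M(H2O) = 2(1.008) + 16.00 = 18.016 g/mol.
M(H2) = 2(1.008) = 2.016 g/mol.
n(H2O) = 349.60 / 18.016 = 19.405 mol.
Step 1 gives a 1:1 ratio of H2O to H2SO4, so n(H2SO4) = 19.405 mol.
In step 2 the H2SO4:H2 ratio is 1:1, so n(H2) = 19.405 mol.
Mass of H2 = 19.405 × 2.016 = 39.120 g.

39.12 g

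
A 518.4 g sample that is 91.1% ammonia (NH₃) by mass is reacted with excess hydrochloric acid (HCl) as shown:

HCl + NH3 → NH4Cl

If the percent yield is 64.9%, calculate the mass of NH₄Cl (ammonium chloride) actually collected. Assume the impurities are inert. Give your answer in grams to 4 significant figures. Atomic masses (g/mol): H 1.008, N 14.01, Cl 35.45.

Pure NH3 available = 518.4 g × 0.911 = 472.26 g.
M(NH3) = 14.01 + 3(1.008) = 17.034 g/mol.
M(NH4Cl) = 14.01 + 4(1.008) + 35.45 = 53.492 g/mol.
n(NH3) = 472.26 g / 17.034 g/mol = 27.725 mol.
From the equation the NH3:NH4Cl mole ratio is 1:1, so n(NH4Cl) = 27.725 × 1/1 = 27.725 mol.
Mass of NH4Cl = 27.725 mol × 53.492 g/mol = 1483.0 g.
Actual mass collected = 1483.0 g × 0.649 = 962.50 g.

962.5 g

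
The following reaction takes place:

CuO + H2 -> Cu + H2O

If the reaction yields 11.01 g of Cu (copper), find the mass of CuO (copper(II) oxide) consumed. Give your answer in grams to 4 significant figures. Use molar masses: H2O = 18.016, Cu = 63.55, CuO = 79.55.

n(Cu) = 11.010 g / 63.55 g/mol = 0.17325 mol.
From the equation the Cu:CuO mole ratio is 1:1, so n(CuO) = 0.17325 × 1/1 = 0.17325 mol.
Mass of CuO = 0.17325 mol × 79.55 g/mol = 13.782 g.

13.78 g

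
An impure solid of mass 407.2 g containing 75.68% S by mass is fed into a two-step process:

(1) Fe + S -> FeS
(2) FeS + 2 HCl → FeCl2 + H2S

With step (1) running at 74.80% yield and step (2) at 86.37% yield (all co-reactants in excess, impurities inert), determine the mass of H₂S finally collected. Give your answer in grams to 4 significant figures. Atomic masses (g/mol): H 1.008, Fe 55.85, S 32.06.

Pure S = 407.2 × 0.7568 = 308.17 g.
M(S) = 32.06 g/mol.
M(H2S) = 2(1.008) + 32.06 = 34.076 g/mol.
n(S) = 308.17 / 32.06 = 9.6123 mol.
Step 1 (S:FeS = 1:1): theoretical n(FeS) = 9.6123 mol; at 74.80% yield, n(FeS) = 7.1900 mol.
Step 2 (FeS:H2S = 1:1): theoretical n(H2S) = 7.1900 mol, so theoretical mass = 7.1900 × 34.076 = 245.01 g.
At 86.37% yield, actual mass of H2S = 245.01 × 0.8637 = 211.61 g.

211.6 g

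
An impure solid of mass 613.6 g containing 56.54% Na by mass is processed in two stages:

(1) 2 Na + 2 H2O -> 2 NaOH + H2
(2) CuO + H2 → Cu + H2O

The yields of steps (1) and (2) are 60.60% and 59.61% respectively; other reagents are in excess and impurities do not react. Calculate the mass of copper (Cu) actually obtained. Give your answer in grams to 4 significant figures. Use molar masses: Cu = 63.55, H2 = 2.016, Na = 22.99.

173.2 g

Pure Na = 613.6 × 0.5654 = 346.93 g.
n(Na) = 346.93 / 22.99 = 15.090 mol.
Step 1 (Na:H2 = 2:1): theoretical n(H2) = 7.5452 mol; at 60.60% yield, n(H2) = 4.5724 mol.
Step 2 (H2:Cu = 1:1): theoretical n(Cu) = 4.5724 mol, so theoretical mass = 4.5724 × 63.55 = 290.58 g.
At 59.61% yield, actual mass of Cu = 290.58 × 0.5961 = 173.21 g.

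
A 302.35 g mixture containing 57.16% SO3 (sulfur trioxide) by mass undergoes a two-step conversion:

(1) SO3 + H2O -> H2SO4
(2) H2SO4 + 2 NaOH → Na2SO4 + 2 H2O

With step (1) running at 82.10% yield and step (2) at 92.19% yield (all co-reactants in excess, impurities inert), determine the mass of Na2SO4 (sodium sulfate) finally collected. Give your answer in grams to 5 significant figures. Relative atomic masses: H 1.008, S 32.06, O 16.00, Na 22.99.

232.07 g

Pure SO3 = 302.35 × 0.5716 = 172.823 g.
M(SO3) = 32.06 + 3(16.00) = 80.06 g/mol.
M(Na2SO4) = 2(22.99) + 32.06 + 4(16.00) = 142.04 g/mol.
n(SO3) = 172.823 / 80.06 = 2.15867 mol.
Step 1 (SO3:H2SO4 = 1:1): theoretical n(H2SO4) = 2.15867 mol; at 82.10% yield, n(H2SO4) = 1.77227 mol.
Step 2 (H2SO4:Na2SO4 = 1:1): theoretical n(Na2SO4) = 1.77227 mol, so theoretical mass = 1.77227 × 142.04 = 251.733 g.
At 92.19% yield, actual mass of Na2SO4 = 251.733 × 0.9219 = 232.073 g.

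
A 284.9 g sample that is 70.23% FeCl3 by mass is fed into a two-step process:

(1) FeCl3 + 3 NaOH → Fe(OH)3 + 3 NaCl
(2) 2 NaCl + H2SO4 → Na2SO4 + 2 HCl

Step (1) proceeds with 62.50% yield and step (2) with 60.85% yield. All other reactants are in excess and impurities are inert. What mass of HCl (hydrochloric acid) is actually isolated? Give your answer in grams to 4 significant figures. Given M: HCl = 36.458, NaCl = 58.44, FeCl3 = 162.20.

51.31 g

Pure FeCl3 = 284.9 × 0.7023 = 200.09 g.
n(FeCl3) = 200.09 / 162.20 = 1.2336 mol.
Step 1 (FeCl3:NaCl = 1:3): theoretical n(NaCl) = 3.7007 mol; at 62.50% yield, n(NaCl) = 2.3129 mol.
Step 2 (NaCl:HCl = 2:2): theoretical n(HCl) = 2.3129 mol, so theoretical mass = 2.3129 × 36.458 = 84.325 g.
At 60.85% yield, actual mass of HCl = 84.325 × 0.6085 = 51.312 g.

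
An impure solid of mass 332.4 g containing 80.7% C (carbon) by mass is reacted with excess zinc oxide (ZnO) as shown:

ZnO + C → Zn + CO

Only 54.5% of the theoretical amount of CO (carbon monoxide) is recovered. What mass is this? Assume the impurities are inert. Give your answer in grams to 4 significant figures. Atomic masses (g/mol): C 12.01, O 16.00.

341.0 g

Pure C available = 332.4 g × 0.807 = 268.25 g.
M(C) = 12.01 g/mol.
M(CO) = 12.01 + 16.00 = 28.01 g/mol.
n(C) = 268.25 g / 12.01 g/mol = 22.335 mol.
From the equation the C:CO mole ratio is 1:1, so n(CO) = 22.335 × 1/1 = 22.335 mol.
Mass of CO = 22.335 mol × 28.01 g/mol = 625.61 g.
Actual mass collected = 625.61 g × 0.545 = 340.96 g.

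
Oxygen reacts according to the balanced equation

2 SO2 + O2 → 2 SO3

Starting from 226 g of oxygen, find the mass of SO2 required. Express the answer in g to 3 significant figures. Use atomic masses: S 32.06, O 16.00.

M(O2) = 2(16.00) = 32.00 g/mol.
M(SO2) = 32.06 + 2(16.00) = 64.06 g/mol.
n(O2) = 226.0 g / 32.00 g/mol = 7.062 mol.
From the equation the O2:SO2 mole ratio is 1:2, so n(SO2) = 7.062 × 2/1 = 14.12 mol.
Mass of SO2 = 14.12 mol × 64.06 g/mol = 904.8 g.

905 g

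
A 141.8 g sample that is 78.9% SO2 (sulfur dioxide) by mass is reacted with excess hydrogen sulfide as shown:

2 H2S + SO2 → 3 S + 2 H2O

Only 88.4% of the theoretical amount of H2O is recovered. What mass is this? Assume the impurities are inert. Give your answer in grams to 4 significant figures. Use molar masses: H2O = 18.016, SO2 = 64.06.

55.63 g

Pure SO2 available = 141.8 g × 0.789 = 111.88 g.
n(SO2) = 111.88 g / 64.06 g/mol = 1.7465 mol.
From the equation the SO2:H2O mole ratio is 1:2, so n(H2O) = 1.7465 × 2/1 = 3.4930 mol.
Mass of H2O = 3.4930 mol × 18.016 g/mol = 62.930 g.
Actual mass collected = 62.930 g × 0.884 = 55.630 g.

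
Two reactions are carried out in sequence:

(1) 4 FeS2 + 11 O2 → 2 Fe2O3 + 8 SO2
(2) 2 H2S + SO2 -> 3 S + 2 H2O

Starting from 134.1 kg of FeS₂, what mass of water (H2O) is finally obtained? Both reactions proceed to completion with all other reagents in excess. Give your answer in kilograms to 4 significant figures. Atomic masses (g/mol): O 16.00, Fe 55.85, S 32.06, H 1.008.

80.55 kg

M(FeS2) = 55.85 + 2(32.06) = 119.97 g/mol.
M(H2O) = 2(1.008) + 16.00 = 18.016 g/mol.
134.1 kg = 134100 g.
n(FeS2) = 134100 / 119.97 = 1117.8 mol.
Step 1 gives a 4:8 ratio of FeS2 to SO2, so n(SO2) = 2235.6 mol.
In step 2 the SO2:H2O ratio is 1:2, so n(H2O) = 4471.1 mol.
Mass of H2O = 4471.1 × 18.016 = 80552 g = 80.55 kg.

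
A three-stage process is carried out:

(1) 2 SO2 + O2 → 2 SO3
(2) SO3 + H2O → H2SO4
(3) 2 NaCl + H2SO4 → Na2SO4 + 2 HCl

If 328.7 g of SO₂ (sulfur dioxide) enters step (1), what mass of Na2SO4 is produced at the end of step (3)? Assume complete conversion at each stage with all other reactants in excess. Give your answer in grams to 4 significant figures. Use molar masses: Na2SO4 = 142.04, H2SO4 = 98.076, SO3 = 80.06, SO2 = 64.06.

728.8 g

n(SO2) = 328.7 / 64.06 = 5.1311 mol.
Reaction (1): SO2→SO3 ratio 2:2 ⇒ n(SO3) = 5.1311 mol.
Reaction (2): SO3→H2SO4 ratio 1:1 ⇒ n(H2SO4) = 5.1311 mol.
Reaction (3): H2SO4→Na2SO4 ratio 1:1 ⇒ n(Na2SO4) = 5.1311 mol.
Mass of Na2SO4 = 5.1311 × 142.04 = 728.83 g.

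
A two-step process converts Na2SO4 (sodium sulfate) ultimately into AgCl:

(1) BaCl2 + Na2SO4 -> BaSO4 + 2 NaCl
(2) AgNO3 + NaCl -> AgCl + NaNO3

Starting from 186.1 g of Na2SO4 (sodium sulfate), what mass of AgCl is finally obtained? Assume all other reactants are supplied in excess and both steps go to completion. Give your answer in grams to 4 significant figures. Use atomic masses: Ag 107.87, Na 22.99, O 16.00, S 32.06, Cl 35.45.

375.6 g

M(Na2SO4) = 2(22.99) + 32.06 + 4(16.00) = 142.04 g/mol.
M(AgCl) = 107.87 + 35.45 = 143.32 g/mol.
n(Na2SO4) = 186.10 / 142.04 = 1.3102 mol.
Step 1 gives a 1:2 ratio of Na2SO4 to NaCl, so n(NaCl) = 2.6204 mol.
In step 2 the NaCl:AgCl ratio is 1:1, so n(AgCl) = 2.6204 mol.
Mass of AgCl = 2.6204 × 143.32 = 375.55 g.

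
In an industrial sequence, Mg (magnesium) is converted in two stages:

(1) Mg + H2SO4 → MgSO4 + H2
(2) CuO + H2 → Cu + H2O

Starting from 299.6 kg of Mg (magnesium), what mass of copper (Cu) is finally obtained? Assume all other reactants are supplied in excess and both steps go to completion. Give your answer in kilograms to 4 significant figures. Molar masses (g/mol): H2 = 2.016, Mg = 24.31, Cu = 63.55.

783.2 kg

299.6 kg = 299600 g.
n(Mg) = 299600 / 24.31 = 12324 mol.
Step 1 gives a 1:1 ratio of Mg to H2, so n(H2) = 12324 mol.
In step 2 the H2:Cu ratio is 1:1, so n(Cu) = 12324 mol.
Mass of Cu = 12324 × 63.55 = 783200 g = 783.2 kg.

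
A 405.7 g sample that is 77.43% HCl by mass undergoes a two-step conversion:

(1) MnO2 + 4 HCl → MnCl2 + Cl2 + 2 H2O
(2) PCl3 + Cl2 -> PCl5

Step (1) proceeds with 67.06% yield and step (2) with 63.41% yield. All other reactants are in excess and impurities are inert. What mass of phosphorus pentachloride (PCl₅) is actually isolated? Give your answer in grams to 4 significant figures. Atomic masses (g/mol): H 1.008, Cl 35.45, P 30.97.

Pure HCl = 405.7 × 0.7743 = 314.13 g.
M(HCl) = 1.008 + 35.45 = 36.458 g/mol.
M(PCl5) = 30.97 + 5(35.45) = 208.22 g/mol.
n(HCl) = 314.13 / 36.458 = 8.6163 mol.
Step 1 (HCl:Cl2 = 4:1): theoretical n(Cl2) = 2.1541 mol; at 67.06% yield, n(Cl2) = 1.4445 mol.
Step 2 (Cl2:PCl5 = 1:1): theoretical n(PCl5) = 1.4445 mol, so theoretical mass = 1.4445 × 208.22 = 300.78 g.
At 63.41% yield, actual mass of PCl5 = 300.78 × 0.6341 = 190.72 g.

190.7 g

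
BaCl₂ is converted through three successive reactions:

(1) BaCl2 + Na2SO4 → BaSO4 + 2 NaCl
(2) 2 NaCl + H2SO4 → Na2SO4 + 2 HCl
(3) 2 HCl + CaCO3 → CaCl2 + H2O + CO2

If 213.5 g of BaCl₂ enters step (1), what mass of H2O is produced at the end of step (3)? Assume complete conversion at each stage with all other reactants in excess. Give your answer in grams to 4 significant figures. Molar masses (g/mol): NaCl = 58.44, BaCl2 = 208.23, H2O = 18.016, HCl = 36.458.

18.47 g

n(BaCl2) = 213.5 / 208.23 = 1.0253 mol.
Reaction (1): BaCl2→NaCl ratio 1:2 ⇒ n(NaCl) = 2.0506 mol.
Reaction (2): NaCl→HCl ratio 2:2 ⇒ n(HCl) = 2.0506 mol.
Reaction (3): HCl→H2O ratio 2:1 ⇒ n(H2O) = 1.0253 mol.
Mass of H2O = 1.0253 × 18.016 = 18.472 g.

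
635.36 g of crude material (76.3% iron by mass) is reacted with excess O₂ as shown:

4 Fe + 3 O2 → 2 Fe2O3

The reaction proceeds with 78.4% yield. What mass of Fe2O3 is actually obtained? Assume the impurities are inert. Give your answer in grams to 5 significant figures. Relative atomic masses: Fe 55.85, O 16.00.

543.39 g

Pure Fe available = 635.36 g × 0.763 = 484.780 g.
M(Fe) = 55.85 g/mol.
M(Fe2O3) = 2(55.85) + 3(16.00) = 159.70 g/mol.
n(Fe) = 484.780 g / 55.85 g/mol = 8.68003 mol.
From the equation the Fe:Fe2O3 mole ratio is 4:2, so n(Fe2O3) = 8.68003 × 2/4 = 4.34002 mol.
Mass of Fe2O3 = 4.34002 mol × 159.70 g/mol = 693.100 g.
Actual mass collected = 693.100 g × 0.784 = 543.391 g.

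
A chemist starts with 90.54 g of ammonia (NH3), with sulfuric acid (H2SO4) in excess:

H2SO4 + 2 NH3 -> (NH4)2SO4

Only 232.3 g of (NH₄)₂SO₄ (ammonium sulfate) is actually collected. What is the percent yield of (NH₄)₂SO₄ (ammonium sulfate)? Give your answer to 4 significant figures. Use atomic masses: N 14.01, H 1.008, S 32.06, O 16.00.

M(NH3) = 14.01 + 3(1.008) = 17.034 g/mol.
M((NH4)2SO4) = 2(14.01) + 8(1.008) + 32.06 + 4(16.00) = 132.144 g/mol.
n(NH3) = 90.540 g / 17.034 g/mol = 5.3153 mol.
From the equation the NH3:(NH4)2SO4 mole ratio is 2:1, so n((NH4)2SO4) = 5.3153 × 1/2 = 2.6576 mol.
Mass of (NH4)2SO4 = 2.6576 mol × 132.144 g/mol = 351.19 g.
This is the theoretical yield. Percent yield = 232.3 g / 351.19 g × 100% = 66.147%.

66.15 %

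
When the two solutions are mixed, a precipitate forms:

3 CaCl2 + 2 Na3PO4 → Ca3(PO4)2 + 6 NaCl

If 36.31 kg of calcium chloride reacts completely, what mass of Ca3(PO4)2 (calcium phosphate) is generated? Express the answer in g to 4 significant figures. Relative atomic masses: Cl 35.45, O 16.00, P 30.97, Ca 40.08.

33830 g

M(CaCl2) = 40.08 + 2(35.45) = 110.98 g/mol.
M(Ca3(PO4)2) = 3(40.08) + 2(30.97) + 8(16.00) = 310.18 g/mol.
Convert: 36.31 kg = 36310 g.
n(CaCl2) = 36310 g / 110.98 g/mol = 327.18 mol.
From the equation the CaCl2:Ca3(PO4)2 mole ratio is 3:1, so n(Ca3(PO4)2) = 327.18 × 1/3 = 109.06 mol.
Mass of Ca3(PO4)2 = 109.06 mol × 310.18 g/mol = 33828 g.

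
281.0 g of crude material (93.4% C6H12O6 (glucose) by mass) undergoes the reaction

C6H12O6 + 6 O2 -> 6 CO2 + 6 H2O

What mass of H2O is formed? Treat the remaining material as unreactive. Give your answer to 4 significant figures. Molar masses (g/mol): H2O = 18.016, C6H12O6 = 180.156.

157.5 g

Mass of pure C6H12O6 = 281.0 g × 0.934 = 262.45 g.
n(C6H12O6) = 262.45 g / 180.156 g/mol = 1.4568 mol.
From the equation the C6H12O6:H2O mole ratio is 1:6, so n(H2O) = 1.4568 × 6/1 = 8.7409 mol.
Mass of H2O = 8.7409 mol × 18.016 g/mol = 157.48 g.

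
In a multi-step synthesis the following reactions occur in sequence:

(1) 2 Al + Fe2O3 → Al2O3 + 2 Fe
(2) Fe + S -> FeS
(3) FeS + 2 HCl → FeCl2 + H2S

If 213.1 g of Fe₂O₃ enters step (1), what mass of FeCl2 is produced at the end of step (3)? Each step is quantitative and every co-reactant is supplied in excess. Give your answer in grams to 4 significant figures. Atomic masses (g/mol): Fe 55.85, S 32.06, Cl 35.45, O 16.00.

M(Fe2O3) = 2(55.85) + 3(16.00) = 159.70 g/mol.
M(FeCl2) = 55.85 + 2(35.45) = 126.75 g/mol.
n(Fe2O3) = 213.1 / 159.70 = 1.3344 mol.
Reaction (1): Fe2O3→Fe ratio 1:2 ⇒ n(Fe) = 2.6688 mol.
Reaction (2): Fe→FeS ratio 1:1 ⇒ n(FeS) = 2.6688 mol.
Reaction (3): FeS→FeCl2 ratio 1:1 ⇒ n(FeCl2) = 2.6688 mol.
Mass of FeCl2 = 2.6688 × 126.75 = 338.26 g.

338.3 g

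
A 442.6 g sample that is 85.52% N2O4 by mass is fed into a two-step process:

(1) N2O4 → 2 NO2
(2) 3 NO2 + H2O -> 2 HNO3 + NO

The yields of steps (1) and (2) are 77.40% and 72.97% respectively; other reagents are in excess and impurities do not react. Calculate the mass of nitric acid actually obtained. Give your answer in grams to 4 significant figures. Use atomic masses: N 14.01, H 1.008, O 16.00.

Pure N2O4 = 442.6 × 0.8552 = 378.51 g.
M(N2O4) = 2(14.01) + 4(16.00) = 92.02 g/mol.
M(HNO3) = 1.008 + 14.01 + 3(16.00) = 63.018 g/mol.
n(N2O4) = 378.51 / 92.02 = 4.1134 mol.
Step 1 (N2O4:NO2 = 1:2): theoretical n(NO2) = 8.2267 mol; at 77.40% yield, n(NO2) = 6.3675 mol.
Step 2 (NO2:HNO3 = 3:2): theoretical n(HNO3) = 4.2450 mol, so theoretical mass = 4.2450 × 63.018 = 267.51 g.
At 72.97% yield, actual mass of HNO3 = 267.51 × 0.7297 = 195.20 g.

195.2 g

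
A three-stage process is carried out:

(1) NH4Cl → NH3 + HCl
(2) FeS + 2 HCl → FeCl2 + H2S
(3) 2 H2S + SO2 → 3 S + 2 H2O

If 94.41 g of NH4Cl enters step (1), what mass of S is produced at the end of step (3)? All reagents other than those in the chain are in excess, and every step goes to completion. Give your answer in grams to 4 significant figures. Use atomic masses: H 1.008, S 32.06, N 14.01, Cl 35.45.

M(NH4Cl) = 14.01 + 4(1.008) + 35.45 = 53.492 g/mol.
M(S) = 32.06 g/mol.
n(NH4Cl) = 94.41 / 53.492 = 1.7649 mol.
Reaction (1): NH4Cl→HCl ratio 1:1 ⇒ n(HCl) = 1.7649 mol.
Reaction (2): HCl→H2S ratio 2:1 ⇒ n(H2S) = 0.88247 mol.
Reaction (3): H2S→S ratio 2:3 ⇒ n(S) = 1.3237 mol.
Mass of S = 1.3237 × 32.06 = 42.438 g.

42.44 g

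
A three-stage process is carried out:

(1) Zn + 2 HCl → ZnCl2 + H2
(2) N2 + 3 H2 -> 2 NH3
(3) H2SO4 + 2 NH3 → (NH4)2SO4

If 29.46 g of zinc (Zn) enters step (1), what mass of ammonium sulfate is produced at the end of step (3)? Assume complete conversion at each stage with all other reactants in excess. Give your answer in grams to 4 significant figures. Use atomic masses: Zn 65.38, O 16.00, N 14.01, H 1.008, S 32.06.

19.85 g

M(Zn) = 65.38 g/mol.
M((NH4)2SO4) = 2(14.01) + 8(1.008) + 32.06 + 4(16.00) = 132.144 g/mol.
n(Zn) = 29.46 / 65.38 = 0.45060 mol.
Reaction (1): Zn→H2 ratio 1:1 ⇒ n(H2) = 0.45060 mol.
Reaction (2): H2→NH3 ratio 3:2 ⇒ n(NH3) = 0.30040 mol.
Reaction (3): NH3→(NH4)2SO4 ratio 2:1 ⇒ n((NH4)2SO4) = 0.15020 mol.
Mass of (NH4)2SO4 = 0.15020 × 132.144 = 19.848 g.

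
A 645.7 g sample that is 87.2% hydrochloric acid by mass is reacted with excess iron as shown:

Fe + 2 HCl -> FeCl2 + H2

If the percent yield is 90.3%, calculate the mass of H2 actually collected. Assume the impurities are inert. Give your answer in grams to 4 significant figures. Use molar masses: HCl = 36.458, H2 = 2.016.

14.06 g

Pure HCl available = 645.7 g × 0.872 = 563.05 g.
n(HCl) = 563.05 g / 36.458 g/mol = 15.444 mol.
From the equation the HCl:H2 mole ratio is 2:1, so n(H2) = 15.444 × 1/2 = 7.7219 mol.
Mass of H2 = 7.7219 mol × 2.016 g/mol = 15.567 g.
Actual mass collected = 15.567 g × 0.903 = 14.057 g.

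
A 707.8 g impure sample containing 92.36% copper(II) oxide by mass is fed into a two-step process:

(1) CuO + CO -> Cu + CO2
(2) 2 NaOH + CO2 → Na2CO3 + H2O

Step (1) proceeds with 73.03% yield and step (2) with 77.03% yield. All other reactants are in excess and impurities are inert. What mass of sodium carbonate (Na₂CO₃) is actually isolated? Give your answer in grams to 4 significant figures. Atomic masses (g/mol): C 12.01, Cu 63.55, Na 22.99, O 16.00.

490.0 g

Pure CuO = 707.8 × 0.9236 = 653.72 g.
M(CuO) = 63.55 + 16.00 = 79.55 g/mol.
M(Na2CO3) = 2(22.99) + 12.01 + 3(16.00) = 105.99 g/mol.
n(CuO) = 653.72 / 79.55 = 8.2178 mol.
Step 1 (CuO:CO2 = 1:1): theoretical n(CO2) = 8.2178 mol; at 73.03% yield, n(CO2) = 6.0014 mol.
Step 2 (CO2:Na2CO3 = 1:1): theoretical n(Na2CO3) = 6.0014 mol, so theoretical mass = 6.0014 × 105.99 = 636.09 g.
At 77.03% yield, actual mass of Na2CO3 = 636.09 × 0.7703 = 489.98 g.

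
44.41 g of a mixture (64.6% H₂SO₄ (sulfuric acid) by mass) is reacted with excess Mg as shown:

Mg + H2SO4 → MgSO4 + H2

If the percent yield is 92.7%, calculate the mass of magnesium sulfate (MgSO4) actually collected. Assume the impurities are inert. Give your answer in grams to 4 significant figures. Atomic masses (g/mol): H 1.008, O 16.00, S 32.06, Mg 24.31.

Pure H2SO4 available = 44.41 g × 0.646 = 28.689 g.
M(H2SO4) = 2(1.008) + 32.06 + 4(16.00) = 98.076 g/mol.
M(MgSO4) = 24.31 + 32.06 + 4(16.00) = 120.37 g/mol.
n(H2SO4) = 28.689 g / 98.076 g/mol = 0.29252 mol.
From the equation the H2SO4:MgSO4 mole ratio is 1:1, so n(MgSO4) = 0.29252 × 1/1 = 0.29252 mol.
Mass of MgSO4 = 0.29252 mol × 120.37 g/mol = 35.210 g.
Actual mass collected = 35.210 g × 0.927 = 32.640 g.

32.64 g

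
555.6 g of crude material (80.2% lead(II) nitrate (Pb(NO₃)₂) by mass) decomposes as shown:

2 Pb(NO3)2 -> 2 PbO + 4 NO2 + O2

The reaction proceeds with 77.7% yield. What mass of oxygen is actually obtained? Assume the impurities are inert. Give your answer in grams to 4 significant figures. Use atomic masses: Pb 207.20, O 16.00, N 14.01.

16.72 g

Pure Pb(NO3)2 available = 555.6 g × 0.802 = 445.59 g.
M(Pb(NO3)2) = 207.20 + 2(14.01) + 6(16.00) = 331.22 g/mol.
M(O2) = 2(16.00) = 32.00 g/mol.
n(Pb(NO3)2) = 445.59 g / 331.22 g/mol = 1.3453 mol.
From the equation the Pb(NO3)2:O2 mole ratio is 2:1, so n(O2) = 1.3453 × 1/2 = 0.67265 mol.
Mass of O2 = 0.67265 mol × 32.00 g/mol = 21.525 g.
Actual mass collected = 21.525 g × 0.777 = 16.725 g.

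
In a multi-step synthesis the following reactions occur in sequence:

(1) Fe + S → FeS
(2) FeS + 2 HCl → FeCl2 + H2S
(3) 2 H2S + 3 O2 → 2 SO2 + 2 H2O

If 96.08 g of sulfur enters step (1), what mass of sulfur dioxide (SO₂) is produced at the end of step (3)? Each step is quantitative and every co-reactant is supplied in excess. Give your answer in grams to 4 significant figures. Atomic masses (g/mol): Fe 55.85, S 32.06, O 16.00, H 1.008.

192.0 g

M(S) = 32.06 g/mol.
M(SO2) = 32.06 + 2(16.00) = 64.06 g/mol.
n(S) = 96.08 / 32.06 = 2.9969 mol.
Reaction (1): S→FeS ratio 1:1 ⇒ n(FeS) = 2.9969 mol.
Reaction (2): FeS→H2S ratio 1:1 ⇒ n(H2S) = 2.9969 mol.
Reaction (3): H2S→SO2 ratio 2:2 ⇒ n(SO2) = 2.9969 mol.
Mass of SO2 = 2.9969 × 64.06 = 191.98 g.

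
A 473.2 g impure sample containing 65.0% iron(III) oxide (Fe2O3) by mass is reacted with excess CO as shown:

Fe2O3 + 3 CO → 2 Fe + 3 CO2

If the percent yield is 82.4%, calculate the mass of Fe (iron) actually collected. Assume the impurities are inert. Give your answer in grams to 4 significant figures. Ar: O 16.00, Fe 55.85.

177.3 g

Pure Fe2O3 available = 473.2 g × 0.650 = 307.58 g.
M(Fe2O3) = 2(55.85) + 3(16.00) = 159.70 g/mol.
M(Fe) = 55.85 g/mol.
n(Fe2O3) = 307.58 g / 159.70 g/mol = 1.9260 mol.
From the equation the Fe2O3:Fe mole ratio is 1:2, so n(Fe) = 1.9260 × 2/1 = 3.8520 mol.
Mass of Fe = 3.8520 mol × 55.85 g/mol = 215.13 g.
Actual mass collected = 215.13 g × 0.824 = 177.27 g.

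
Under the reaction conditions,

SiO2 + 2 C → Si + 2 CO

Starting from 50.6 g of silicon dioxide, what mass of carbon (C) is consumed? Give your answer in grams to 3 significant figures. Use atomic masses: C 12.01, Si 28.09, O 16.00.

20.2 g

M(SiO2) = 28.09 + 2(16.00) = 60.09 g/mol.
M(C) = 12.01 g/mol.
n(SiO2) = 50.60 g / 60.09 g/mol = 0.8421 mol.
From the equation the SiO2:C mole ratio is 1:2, so n(C) = 0.8421 × 2/1 = 1.684 mol.
Mass of C = 1.684 mol × 12.01 g/mol = 20.23 g.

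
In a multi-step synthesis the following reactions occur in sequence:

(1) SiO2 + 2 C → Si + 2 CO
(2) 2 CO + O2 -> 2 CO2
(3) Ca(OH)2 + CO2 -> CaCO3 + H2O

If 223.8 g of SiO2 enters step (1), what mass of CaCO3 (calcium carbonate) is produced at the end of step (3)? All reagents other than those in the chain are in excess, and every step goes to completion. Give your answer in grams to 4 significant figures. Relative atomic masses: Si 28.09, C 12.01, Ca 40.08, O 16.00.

M(SiO2) = 28.09 + 2(16.00) = 60.09 g/mol.
M(CaCO3) = 40.08 + 12.01 + 3(16.00) = 100.09 g/mol.
n(SiO2) = 223.8 / 60.09 = 3.7244 mol.
Reaction (1): SiO2→CO ratio 1:2 ⇒ n(CO) = 7.4488 mol.
Reaction (2): CO→CO2 ratio 2:2 ⇒ n(CO2) = 7.4488 mol.
Reaction (3): CO2→CaCO3 ratio 1:1 ⇒ n(CaCO3) = 7.4488 mol.
Mass of CaCO3 = 7.4488 × 100.09 = 745.55 g.

745.6 g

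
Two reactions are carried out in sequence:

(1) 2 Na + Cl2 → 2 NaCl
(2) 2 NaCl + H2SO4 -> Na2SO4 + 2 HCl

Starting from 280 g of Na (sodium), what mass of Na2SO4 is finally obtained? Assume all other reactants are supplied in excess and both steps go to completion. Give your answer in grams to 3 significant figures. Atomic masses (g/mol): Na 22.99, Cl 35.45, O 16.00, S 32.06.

M(Na) = 22.99 g/mol.
M(Na2SO4) = 2(22.99) + 32.06 + 4(16.00) = 142.04 g/mol.
n(Na) = 280.0 / 22.99 = 12.18 mol.
Step 1 gives a 2:2 ratio of Na to NaCl, so n(NaCl) = 12.18 mol.
In step 2 the NaCl:Na2SO4 ratio is 2:1, so n(Na2SO4) = 6.090 mol.
Mass of Na2SO4 = 6.090 × 142.04 = 865.0 g.

865 g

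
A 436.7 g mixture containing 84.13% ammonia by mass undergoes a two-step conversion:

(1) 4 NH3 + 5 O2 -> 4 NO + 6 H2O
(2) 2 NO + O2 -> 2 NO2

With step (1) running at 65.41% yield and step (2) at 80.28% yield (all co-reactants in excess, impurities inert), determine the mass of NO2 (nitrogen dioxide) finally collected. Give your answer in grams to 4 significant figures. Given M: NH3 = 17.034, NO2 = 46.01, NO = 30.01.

Pure NH3 = 436.7 × 0.8413 = 367.40 g.
n(NH3) = 367.40 / 17.034 = 21.568 mol.
Step 1 (NH3:NO = 4:4): theoretical n(NO) = 21.568 mol; at 65.41% yield, n(NO) = 14.108 mol.
Step 2 (NO:NO2 = 2:2): theoretical n(NO2) = 14.108 mol, so theoretical mass = 14.108 × 46.01 = 649.10 g.
At 80.28% yield, actual mass of NO2 = 649.10 × 0.8028 = 521.10 g.

521.1 g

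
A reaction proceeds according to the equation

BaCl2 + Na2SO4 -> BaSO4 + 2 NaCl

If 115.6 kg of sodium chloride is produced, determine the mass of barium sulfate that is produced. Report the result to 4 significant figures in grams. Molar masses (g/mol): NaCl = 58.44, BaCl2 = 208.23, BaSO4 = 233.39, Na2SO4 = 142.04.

230800 g

Convert: 115.6 kg = 115600 g.
n(NaCl) = 115600 g / 58.44 g/mol = 1978.1 mol.
From the equation the NaCl:BaSO4 mole ratio is 2:1, so n(BaSO4) = 1978.1 × 1/2 = 989.05 mol.
Mass of BaSO4 = 989.05 mol × 233.39 g/mol = 230830 g.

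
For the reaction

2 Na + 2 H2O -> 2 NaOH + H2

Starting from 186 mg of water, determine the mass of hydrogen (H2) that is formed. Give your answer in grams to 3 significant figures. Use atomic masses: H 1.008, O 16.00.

M(H2O) = 2(1.008) + 16.00 = 18.016 g/mol.
M(H2) = 2(1.008) = 2.016 g/mol.
Convert: 186 mg = 0.1860 g.
n(H2O) = 0.1860 g / 18.016 g/mol = 0.01032 mol.
From the equation the H2O:H2 mole ratio is 2:1, so n(H2) = 0.01032 × 1/2 = 0.005162 mol.
Mass of H2 = 0.005162 mol × 2.016 g/mol = 0.01041 g.

0.0104 g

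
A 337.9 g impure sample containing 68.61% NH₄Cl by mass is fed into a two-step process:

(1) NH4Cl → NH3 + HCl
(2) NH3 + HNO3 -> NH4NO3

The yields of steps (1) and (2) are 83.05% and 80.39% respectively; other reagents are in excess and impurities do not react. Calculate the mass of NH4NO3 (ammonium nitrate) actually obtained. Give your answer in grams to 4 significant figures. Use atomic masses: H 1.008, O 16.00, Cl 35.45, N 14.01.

Pure NH4Cl = 337.9 × 0.6861 = 231.83 g.
M(NH4Cl) = 14.01 + 4(1.008) + 35.45 = 53.492 g/mol.
M(NH4NO3) = 2(14.01) + 4(1.008) + 3(16.00) = 80.052 g/mol.
n(NH4Cl) = 231.83 / 53.492 = 4.3340 mol.
Step 1 (NH4Cl:NH3 = 1:1): theoretical n(NH3) = 4.3340 mol; at 83.05% yield, n(NH3) = 3.5994 mol.
Step 2 (NH3:NH4NO3 = 1:1): theoretical n(NH4NO3) = 3.5994 mol, so theoretical mass = 3.5994 × 80.052 = 288.14 g.
At 80.39% yield, actual mass of NH4NO3 = 288.14 × 0.8039 = 231.63 g.

231.6 g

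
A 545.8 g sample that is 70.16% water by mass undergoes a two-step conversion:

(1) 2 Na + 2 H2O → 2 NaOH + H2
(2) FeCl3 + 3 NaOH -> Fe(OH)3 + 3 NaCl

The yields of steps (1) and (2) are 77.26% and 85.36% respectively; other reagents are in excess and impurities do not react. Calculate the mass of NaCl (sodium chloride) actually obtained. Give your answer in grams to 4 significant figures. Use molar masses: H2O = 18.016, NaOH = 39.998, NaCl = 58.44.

819.2 g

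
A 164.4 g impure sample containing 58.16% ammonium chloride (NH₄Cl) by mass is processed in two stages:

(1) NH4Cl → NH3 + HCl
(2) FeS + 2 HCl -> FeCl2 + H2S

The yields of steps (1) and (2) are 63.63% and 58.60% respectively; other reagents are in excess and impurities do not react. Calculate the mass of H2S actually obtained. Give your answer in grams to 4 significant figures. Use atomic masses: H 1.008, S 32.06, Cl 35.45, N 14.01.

Pure NH4Cl = 164.4 × 0.5816 = 95.615 g.
M(NH4Cl) = 14.01 + 4(1.008) + 35.45 = 53.492 g/mol.
M(H2S) = 2(1.008) + 32.06 = 34.076 g/mol.
n(NH4Cl) = 95.615 / 53.492 = 1.7875 mol.
Step 1 (NH4Cl:HCl = 1:1): theoretical n(HCl) = 1.7875 mol; at 63.63% yield, n(HCl) = 1.1374 mol.
Step 2 (HCl:H2S = 2:1): theoretical n(H2S) = 0.56868 mol, so theoretical mass = 0.56868 × 34.076 = 19.378 g.
At 58.60% yield, actual mass of H2S = 19.378 × 0.5860 = 11.356 g.

11.36 g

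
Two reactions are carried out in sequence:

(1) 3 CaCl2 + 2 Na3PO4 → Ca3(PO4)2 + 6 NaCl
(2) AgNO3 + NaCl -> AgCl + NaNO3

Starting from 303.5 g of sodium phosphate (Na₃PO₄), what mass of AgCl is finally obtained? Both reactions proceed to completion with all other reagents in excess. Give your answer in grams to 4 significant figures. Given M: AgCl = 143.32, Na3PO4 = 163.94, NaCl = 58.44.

796.0 g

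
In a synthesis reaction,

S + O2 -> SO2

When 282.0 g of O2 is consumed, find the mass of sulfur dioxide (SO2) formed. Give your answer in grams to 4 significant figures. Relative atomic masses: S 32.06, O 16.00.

M(O2) = 2(16.00) = 32.00 g/mol.
M(SO2) = 32.06 + 2(16.00) = 64.06 g/mol.
n(O2) = 282.00 g / 32.00 g/mol = 8.8125 mol.
From the equation the O2:SO2 mole ratio is 1:1, so n(SO2) = 8.8125 × 1/1 = 8.8125 mol.
Mass of SO2 = 8.8125 mol × 64.06 g/mol = 564.53 g.

564.5 g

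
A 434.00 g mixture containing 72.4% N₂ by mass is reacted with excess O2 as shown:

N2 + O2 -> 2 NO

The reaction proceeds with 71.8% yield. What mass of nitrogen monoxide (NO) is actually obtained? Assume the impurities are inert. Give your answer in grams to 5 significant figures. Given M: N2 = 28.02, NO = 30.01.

483.26 g

Pure N2 available = 434.00 g × 0.724 = 314.216 g.
n(N2) = 314.216 g / 28.02 g/mol = 11.2140 mol.
From the equation the N2:NO mole ratio is 1:2, so n(NO) = 11.2140 × 2/1 = 22.4280 mol.
Mass of NO = 22.4280 mol × 30.01 g/mol = 673.064 g.
Actual mass collected = 673.064 g × 0.718 = 483.260 g.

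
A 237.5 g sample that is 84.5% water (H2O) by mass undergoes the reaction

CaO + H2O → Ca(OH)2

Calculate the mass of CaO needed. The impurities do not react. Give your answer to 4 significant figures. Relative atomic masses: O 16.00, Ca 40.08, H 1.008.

Mass of pure H2O = 237.5 g × 0.845 = 200.69 g.
M(H2O) = 2(1.008) + 16.00 = 18.016 g/mol.
M(CaO) = 40.08 + 16.00 = 56.08 g/mol.
n(H2O) = 200.69 g / 18.016 g/mol = 11.139 mol.
From the equation the H2O:CaO mole ratio is 1:1, so n(CaO) = 11.139 × 1/1 = 11.139 mol.
Mass of CaO = 11.139 mol × 56.08 g/mol = 624.70 g.

624.7 g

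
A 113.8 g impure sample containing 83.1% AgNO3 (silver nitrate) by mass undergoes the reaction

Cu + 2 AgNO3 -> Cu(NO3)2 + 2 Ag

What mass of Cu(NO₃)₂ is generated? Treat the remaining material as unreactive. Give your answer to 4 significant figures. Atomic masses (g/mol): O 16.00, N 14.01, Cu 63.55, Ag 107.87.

Mass of pure AgNO3 = 113.8 g × 0.831 = 94.568 g.
M(AgNO3) = 107.87 + 14.01 + 3(16.00) = 169.88 g/mol.
M(Cu(NO3)2) = 63.55 + 2(14.01) + 6(16.00) = 187.57 g/mol.
n(AgNO3) = 94.568 g / 169.88 g/mol = 0.55667 mol.
From the equation the AgNO3:Cu(NO3)2 mole ratio is 2:1, so n(Cu(NO3)2) = 0.55667 × 1/2 = 0.27834 mol.
Mass of Cu(NO3)2 = 0.27834 mol × 187.57 g/mol = 52.208 g.

52.21 g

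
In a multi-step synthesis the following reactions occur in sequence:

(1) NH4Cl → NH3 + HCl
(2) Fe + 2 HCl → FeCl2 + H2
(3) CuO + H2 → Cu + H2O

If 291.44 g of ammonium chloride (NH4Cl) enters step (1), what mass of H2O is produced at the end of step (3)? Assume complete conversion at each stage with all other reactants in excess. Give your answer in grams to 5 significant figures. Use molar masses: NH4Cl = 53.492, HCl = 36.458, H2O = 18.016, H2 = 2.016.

49.078 g

n(NH4Cl) = 291.44 / 53.492 = 5.44829 mol.
Reaction (1): NH4Cl→HCl ratio 1:1 ⇒ n(HCl) = 5.44829 mol.
Reaction (2): HCl→H2 ratio 2:1 ⇒ n(H2) = 2.72415 mol.
Reaction (3): H2→H2O ratio 1:1 ⇒ n(H2O) = 2.72415 mol.
Mass of H2O = 2.72415 × 18.016 = 49.0782 g.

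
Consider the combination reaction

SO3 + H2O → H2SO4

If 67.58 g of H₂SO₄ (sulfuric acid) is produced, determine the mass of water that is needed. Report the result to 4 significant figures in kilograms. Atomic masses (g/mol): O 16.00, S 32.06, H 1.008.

0.01241 kg

M(H2SO4) = 2(1.008) + 32.06 + 4(16.00) = 98.076 g/mol.
M(H2O) = 2(1.008) + 16.00 = 18.016 g/mol.
n(H2SO4) = 67.580 g / 98.076 g/mol = 0.68906 mol.
From the equation the H2SO4:H2O mole ratio is 1:1, so n(H2O) = 0.68906 × 1/1 = 0.68906 mol.
Mass of H2O = 0.68906 mol × 18.016 g/mol = 12.414 g.
Converting to kg: 12.414 g = 0.01241 kg.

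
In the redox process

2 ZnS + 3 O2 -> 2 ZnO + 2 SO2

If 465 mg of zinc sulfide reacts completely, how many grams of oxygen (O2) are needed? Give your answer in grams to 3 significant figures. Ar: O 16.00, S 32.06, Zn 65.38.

M(ZnS) = 65.38 + 32.06 = 97.44 g/mol.
M(O2) = 2(16.00) = 32.00 g/mol.
Convert: 465 mg = 0.4650 g.
n(ZnS) = 0.4650 g / 97.44 g/mol = 0.004772 mol.
From the equation the ZnS:O2 mole ratio is 2:3, so n(O2) = 0.004772 × 3/2 = 0.007158 mol.
Mass of O2 = 0.007158 mol × 32.00 g/mol = 0.2291 g.

0.229 g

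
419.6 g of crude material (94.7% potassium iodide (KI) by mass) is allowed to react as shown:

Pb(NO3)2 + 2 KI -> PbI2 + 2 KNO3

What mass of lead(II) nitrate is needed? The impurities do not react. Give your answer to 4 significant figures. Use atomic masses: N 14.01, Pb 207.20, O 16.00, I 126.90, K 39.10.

Mass of pure KI = 419.6 g × 0.947 = 397.36 g.
M(KI) = 39.10 + 126.90 = 166.00 g/mol.
M(Pb(NO3)2) = 207.20 + 2(14.01) + 6(16.00) = 331.22 g/mol.
n(KI) = 397.36 g / 166.00 g/mol = 2.3937 mol.
From the equation the KI:Pb(NO3)2 mole ratio is 2:1, so n(Pb(NO3)2) = 2.3937 × 1/2 = 1.1969 mol.
Mass of Pb(NO3)2 = 1.1969 mol × 331.22 g/mol = 396.43 g.

396.4 g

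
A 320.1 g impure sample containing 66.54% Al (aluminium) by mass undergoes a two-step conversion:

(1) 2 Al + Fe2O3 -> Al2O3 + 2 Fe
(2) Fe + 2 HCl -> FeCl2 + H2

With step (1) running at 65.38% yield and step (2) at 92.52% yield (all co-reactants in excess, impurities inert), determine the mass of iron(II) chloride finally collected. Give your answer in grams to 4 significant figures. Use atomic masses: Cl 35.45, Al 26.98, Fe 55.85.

Pure Al = 320.1 × 0.6654 = 212.99 g.
M(Al) = 26.98 g/mol.
M(FeCl2) = 55.85 + 2(35.45) = 126.75 g/mol.
n(Al) = 212.99 / 26.98 = 7.8945 mol.
Step 1 (Al:Fe = 2:2): theoretical n(Fe) = 7.8945 mol; at 65.38% yield, n(Fe) = 5.1614 mol.
Step 2 (Fe:FeCl2 = 1:1): theoretical n(FeCl2) = 5.1614 mol, so theoretical mass = 5.1614 × 126.75 = 654.21 g.
At 92.52% yield, actual mass of FeCl2 = 654.21 × 0.9252 = 605.28 g.

605.3 g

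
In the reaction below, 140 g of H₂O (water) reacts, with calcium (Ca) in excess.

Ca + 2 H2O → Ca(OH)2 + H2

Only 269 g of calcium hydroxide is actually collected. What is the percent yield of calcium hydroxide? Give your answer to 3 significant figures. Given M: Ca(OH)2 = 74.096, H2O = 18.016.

93.4 %

n(H2O) = 140.0 g / 18.016 g/mol = 7.771 mol.
From the equation the H2O:Ca(OH)2 mole ratio is 2:1, so n(Ca(OH)2) = 7.771 × 1/2 = 3.885 mol.
Mass of Ca(OH)2 = 3.885 mol × 74.096 g/mol = 287.9 g.
This is the theoretical yield. Percent yield = 269 g / 287.9 g × 100% = 93.44%.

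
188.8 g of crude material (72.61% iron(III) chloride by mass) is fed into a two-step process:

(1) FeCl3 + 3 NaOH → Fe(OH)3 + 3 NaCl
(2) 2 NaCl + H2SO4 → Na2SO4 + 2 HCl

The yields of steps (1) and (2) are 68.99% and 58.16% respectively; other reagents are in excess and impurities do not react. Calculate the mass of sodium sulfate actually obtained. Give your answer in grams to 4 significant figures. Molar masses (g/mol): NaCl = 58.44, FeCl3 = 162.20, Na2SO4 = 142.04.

Pure FeCl3 = 188.8 × 0.7261 = 137.09 g.
n(FeCl3) = 137.09 / 162.20 = 0.84518 mol.
Step 1 (FeCl3:NaCl = 1:3): theoretical n(NaCl) = 2.5355 mol; at 68.99% yield, n(NaCl) = 1.7493 mol.
Step 2 (NaCl:Na2SO4 = 2:1): theoretical n(Na2SO4) = 0.87463 mol, so theoretical mass = 0.87463 × 142.04 = 124.23 g.
At 58.16% yield, actual mass of Na2SO4 = 124.23 × 0.5816 = 72.254 g.

72.25 g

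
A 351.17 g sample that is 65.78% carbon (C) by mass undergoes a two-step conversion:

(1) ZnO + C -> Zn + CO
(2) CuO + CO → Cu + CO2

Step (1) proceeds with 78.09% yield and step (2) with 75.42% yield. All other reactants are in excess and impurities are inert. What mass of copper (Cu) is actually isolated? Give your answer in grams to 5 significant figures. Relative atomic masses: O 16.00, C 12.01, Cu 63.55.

Pure C = 351.17 × 0.6578 = 231.000 g.
M(C) = 12.01 g/mol.
M(Cu) = 63.55 g/mol.
n(C) = 231.000 / 12.01 = 19.2339 mol.
Step 1 (C:CO = 1:1): theoretical n(CO) = 19.2339 mol; at 78.09% yield, n(CO) = 15.0198 mol.
Step 2 (CO:Cu = 1:1): theoretical n(Cu) = 15.0198 mol, so theoretical mass = 15.0198 × 63.55 = 954.507 g.
At 75.42% yield, actual mass of Cu = 954.507 × 0.7542 = 719.889 g.

719.89 g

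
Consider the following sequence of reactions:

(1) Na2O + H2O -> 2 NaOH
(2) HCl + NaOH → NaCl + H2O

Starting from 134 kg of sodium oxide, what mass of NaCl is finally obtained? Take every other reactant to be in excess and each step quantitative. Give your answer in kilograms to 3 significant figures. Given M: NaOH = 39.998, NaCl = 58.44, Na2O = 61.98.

134 kg = 134000 g.
n(Na2O) = 134000 / 61.98 = 2162 mol.
Step 1 gives a 1:2 ratio of Na2O to NaOH, so n(NaOH) = 4324 mol.
In step 2 the NaOH:NaCl ratio is 1:1, so n(NaCl) = 4324 mol.
Mass of NaCl = 4324 × 58.44 = 252700 g = 253 kg.

253 kg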